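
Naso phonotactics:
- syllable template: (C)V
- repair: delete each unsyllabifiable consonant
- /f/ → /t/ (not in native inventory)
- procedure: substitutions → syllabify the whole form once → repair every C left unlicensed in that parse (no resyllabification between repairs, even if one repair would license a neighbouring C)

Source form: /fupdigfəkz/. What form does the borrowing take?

tuditə

Substitution: /f/ → /t/, giving /tupdigtəkz/.
The consonants /p/, /g/, /k/, /z/ cannot be parsed into a legal (C)V syllable (no codas are permitted; onsets are limited to one consonant).
Deleting the stranded consonants removes /p/, /g/, /k/, /z/.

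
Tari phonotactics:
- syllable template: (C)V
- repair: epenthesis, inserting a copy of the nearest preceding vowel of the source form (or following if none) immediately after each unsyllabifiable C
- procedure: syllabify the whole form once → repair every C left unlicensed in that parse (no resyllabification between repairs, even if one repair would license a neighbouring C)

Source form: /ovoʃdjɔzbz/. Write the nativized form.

ovoʃodojɔzɔbɔzɔ

Under (C)V, the unsyllabifiable consonants are /ʃ/, /d/, /z/, /b/, /z/ (no codas are permitted; onsets are limited to one consonant).
Each unlicensed consonant becomes the onset of a new syllable: /ʃ/ → /ʃo/, /d/ → /do/, /z/ → /zɔ/, /b/ → /bɔ/, /z/ → /zɔ/.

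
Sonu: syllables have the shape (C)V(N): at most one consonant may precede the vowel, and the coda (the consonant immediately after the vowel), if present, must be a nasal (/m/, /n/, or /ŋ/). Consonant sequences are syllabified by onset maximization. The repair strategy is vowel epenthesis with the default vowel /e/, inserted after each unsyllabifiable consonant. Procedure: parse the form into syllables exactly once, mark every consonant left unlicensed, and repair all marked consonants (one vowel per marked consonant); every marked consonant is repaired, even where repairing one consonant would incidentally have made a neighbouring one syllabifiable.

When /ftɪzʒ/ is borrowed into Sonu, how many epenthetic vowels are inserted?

3

The unsyllabifiable consonants are /f/, /z/, /ʒ/; each receives one epenthetic vowel.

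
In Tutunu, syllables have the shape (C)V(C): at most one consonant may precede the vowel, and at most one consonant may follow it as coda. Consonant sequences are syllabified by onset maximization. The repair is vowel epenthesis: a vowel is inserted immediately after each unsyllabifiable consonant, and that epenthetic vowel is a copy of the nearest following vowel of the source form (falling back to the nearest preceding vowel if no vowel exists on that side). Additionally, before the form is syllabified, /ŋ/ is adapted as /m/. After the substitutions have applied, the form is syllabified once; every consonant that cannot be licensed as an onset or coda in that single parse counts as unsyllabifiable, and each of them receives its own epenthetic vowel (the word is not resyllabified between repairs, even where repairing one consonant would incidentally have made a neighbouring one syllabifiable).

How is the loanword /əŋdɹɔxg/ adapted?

əmdɔɹɔxgɔ

Substitution: /ŋ/ → /m/, giving /əmdɹɔxg/.
The consonants /d/, /g/ cannot be parsed into a legal (C)V(C) syllable (at most one coda consonant is licensed; onsets are limited to one consonant).
Each unlicensed consonant becomes the onset of a new syllable: /d/ → /dɔ/, /g/ → /gɔ/.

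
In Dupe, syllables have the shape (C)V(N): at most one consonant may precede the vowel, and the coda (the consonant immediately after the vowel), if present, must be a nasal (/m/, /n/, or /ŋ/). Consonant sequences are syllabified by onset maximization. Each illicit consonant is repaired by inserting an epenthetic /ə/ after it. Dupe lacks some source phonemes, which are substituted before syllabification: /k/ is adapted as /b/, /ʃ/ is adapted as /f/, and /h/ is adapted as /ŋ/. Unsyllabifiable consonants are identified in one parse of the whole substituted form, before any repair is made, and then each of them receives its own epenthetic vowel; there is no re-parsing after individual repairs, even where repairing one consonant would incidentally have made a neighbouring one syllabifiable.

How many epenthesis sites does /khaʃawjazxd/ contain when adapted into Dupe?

5

After substitution the input is /bŋafawjazxd/.
The unsyllabifiable consonants are /b/, /w/, /z/, /x/, /d/; each receives one epenthetic vowel.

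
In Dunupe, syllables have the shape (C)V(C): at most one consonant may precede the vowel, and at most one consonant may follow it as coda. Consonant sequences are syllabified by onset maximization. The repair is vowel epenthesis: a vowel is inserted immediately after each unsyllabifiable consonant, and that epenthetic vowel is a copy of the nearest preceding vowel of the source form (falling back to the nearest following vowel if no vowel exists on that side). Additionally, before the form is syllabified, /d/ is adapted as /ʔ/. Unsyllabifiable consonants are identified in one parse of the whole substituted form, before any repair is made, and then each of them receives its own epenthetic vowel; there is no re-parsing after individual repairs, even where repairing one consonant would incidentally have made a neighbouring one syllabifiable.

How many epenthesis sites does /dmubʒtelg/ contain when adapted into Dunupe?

3

After substitution the input is /ʔmubʒtelg/.
The unsyllabifiable consonants are /ʔ/, /ʒ/, /g/; each receives one epenthetic vowel.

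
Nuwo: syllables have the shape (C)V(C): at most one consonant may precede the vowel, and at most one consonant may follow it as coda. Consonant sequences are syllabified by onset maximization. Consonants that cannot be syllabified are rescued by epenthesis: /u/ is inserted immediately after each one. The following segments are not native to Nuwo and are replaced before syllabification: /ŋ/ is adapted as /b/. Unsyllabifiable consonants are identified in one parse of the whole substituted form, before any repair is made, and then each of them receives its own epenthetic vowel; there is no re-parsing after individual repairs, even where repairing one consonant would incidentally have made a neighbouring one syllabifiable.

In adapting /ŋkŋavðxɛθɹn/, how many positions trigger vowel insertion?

After substitution the input is /bkbavðxɛθɹn/.
The unsyllabifiable consonants are /b/, /k/, /ð/, /ɹ/, /n/; each receives one epenthetic vowel.

5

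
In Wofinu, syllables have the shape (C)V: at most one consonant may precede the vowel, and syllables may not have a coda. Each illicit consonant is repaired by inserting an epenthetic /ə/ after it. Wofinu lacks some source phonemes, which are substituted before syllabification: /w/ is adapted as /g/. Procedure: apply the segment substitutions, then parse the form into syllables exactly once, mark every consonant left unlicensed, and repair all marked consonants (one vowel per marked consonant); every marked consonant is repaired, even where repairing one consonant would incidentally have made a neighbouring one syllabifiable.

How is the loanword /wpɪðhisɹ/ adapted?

Substitution: /w/ → /g/, giving /gpɪðhisɹ/.
The consonants /g/, /ð/, /s/, /ɹ/ cannot be parsed into a legal (C)V syllable (no codas are permitted; onsets are limited to one consonant).
Each unlicensed consonant becomes the onset of a new syllable: /g/ → /gə/, /ð/ → /ðə/, /s/ → /sə/, /ɹ/ → /ɹə/.

gəpɪðəhisəɹə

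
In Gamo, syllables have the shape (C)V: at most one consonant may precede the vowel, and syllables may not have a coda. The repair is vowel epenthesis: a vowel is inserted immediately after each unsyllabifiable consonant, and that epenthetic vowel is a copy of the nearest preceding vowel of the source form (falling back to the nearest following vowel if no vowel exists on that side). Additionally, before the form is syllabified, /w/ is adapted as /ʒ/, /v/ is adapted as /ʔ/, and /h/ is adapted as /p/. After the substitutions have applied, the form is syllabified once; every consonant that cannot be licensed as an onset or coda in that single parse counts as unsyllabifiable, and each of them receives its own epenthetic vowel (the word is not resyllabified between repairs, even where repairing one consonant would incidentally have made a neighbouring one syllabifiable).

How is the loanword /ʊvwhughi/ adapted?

ʊʔʊʒʊpugupi

Substitution: /v/ → /ʔ/, /w/ → /ʒ/, /h/ → /p/, giving /ʊʔʒpugpi/.
Under (C)V, the unsyllabifiable consonants are /ʔ/, /ʒ/, /g/ (no codas are permitted; onsets are limited to one consonant).
Epenthesis after each stranded consonant: /ʔ/ → /ʔʊ/, /ʒ/ → /ʒʊ/, /g/ → /gu/.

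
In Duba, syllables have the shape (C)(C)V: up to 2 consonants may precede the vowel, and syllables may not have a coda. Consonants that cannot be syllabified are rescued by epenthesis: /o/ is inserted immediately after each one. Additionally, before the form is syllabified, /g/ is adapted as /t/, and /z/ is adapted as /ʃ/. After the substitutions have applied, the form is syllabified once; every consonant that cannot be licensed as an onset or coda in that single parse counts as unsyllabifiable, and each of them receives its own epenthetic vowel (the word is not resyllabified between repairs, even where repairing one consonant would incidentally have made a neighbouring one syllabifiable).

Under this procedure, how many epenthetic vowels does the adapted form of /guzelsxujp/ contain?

After substitution the input is /tuʃelsxujp/.
The unsyllabifiable consonants are /l/, /j/, /p/; each receives one epenthetic vowel.

3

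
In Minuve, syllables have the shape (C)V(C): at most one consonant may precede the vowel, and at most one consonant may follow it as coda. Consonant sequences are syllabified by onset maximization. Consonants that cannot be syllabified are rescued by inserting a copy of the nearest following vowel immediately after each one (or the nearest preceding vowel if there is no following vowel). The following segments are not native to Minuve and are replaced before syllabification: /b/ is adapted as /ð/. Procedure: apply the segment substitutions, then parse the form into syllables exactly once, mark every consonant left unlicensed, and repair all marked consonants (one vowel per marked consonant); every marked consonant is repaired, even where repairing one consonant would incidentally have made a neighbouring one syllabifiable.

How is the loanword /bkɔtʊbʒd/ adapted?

Substitution: /b/ → /ð/, giving /ðkɔtʊðʒd/.
The consonants /ð/, /ʒ/, /d/ cannot be parsed into a legal (C)V(C) syllable (at most one coda consonant is licensed; onsets are limited to one consonant).
Each unlicensed consonant becomes the onset of a new syllable: /ð/ → /ðɔ/, /ʒ/ → /ʒʊ/, /d/ → /dʊ/.

ðɔkɔtʊðʒʊdʊ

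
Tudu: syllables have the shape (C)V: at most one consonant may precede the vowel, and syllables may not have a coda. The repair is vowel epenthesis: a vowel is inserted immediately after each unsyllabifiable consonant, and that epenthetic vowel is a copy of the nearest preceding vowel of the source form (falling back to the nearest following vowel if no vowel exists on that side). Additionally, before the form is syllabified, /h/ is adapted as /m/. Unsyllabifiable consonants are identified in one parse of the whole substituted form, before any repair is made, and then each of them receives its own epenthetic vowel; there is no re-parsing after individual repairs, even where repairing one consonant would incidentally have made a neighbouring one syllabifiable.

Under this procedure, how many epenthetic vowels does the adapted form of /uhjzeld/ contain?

After substitution the input is /umjzeld/.
The unsyllabifiable consonants are /m/, /j/, /l/, /d/; each receives one epenthetic vowel.

4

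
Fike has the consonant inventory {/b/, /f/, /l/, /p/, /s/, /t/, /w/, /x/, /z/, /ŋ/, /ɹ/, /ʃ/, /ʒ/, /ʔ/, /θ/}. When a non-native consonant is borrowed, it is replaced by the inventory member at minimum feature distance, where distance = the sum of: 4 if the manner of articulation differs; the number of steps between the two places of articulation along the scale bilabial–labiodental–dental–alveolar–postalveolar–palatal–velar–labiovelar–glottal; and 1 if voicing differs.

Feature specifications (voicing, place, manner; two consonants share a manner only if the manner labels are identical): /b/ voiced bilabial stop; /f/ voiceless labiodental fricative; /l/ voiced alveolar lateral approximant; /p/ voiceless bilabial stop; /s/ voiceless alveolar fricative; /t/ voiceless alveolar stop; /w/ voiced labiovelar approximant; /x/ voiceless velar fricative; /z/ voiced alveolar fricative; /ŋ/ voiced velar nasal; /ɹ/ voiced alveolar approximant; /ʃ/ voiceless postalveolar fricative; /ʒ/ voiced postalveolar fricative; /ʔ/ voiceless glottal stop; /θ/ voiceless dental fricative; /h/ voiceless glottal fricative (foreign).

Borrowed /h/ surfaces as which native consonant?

x

/x/ is closest: same manner (fricative), place distance 2 (glottal→velar), same voicing; total 2. Next closest is /ʃ/ at distance 4.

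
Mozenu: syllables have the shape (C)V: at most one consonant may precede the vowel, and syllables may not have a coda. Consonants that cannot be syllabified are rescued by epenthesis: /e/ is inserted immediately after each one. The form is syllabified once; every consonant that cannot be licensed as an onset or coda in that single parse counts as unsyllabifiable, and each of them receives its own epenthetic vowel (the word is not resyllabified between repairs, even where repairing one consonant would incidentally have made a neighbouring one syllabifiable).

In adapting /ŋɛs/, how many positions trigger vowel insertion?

The unsyllabifiable consonants are /s/; each receives one epenthetic vowel.

1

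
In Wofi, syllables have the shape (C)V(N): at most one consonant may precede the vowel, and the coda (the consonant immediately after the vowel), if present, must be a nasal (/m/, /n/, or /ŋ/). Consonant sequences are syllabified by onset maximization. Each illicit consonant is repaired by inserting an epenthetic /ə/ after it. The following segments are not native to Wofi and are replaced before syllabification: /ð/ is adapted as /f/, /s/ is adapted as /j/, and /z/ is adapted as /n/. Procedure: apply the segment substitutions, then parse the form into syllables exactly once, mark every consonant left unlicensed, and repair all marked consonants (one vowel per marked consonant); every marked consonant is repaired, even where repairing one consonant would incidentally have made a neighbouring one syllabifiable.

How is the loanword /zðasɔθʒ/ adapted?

Substitution: /z/ → /n/, /ð/ → /f/, /s/ → /j/, giving /nfajɔθʒ/.
Under (C)V(N), the unsyllabifiable consonants are /n/, /θ/, /ʒ/ (only a nasal (/m/, /n/, or /ŋ/) is licensed in coda position; onsets are limited to one consonant).
Inserting the epenthetic vowel yields /n/ → /nə/, /θ/ → /θə/, /ʒ/ → /ʒə/.

nəfajɔθəʒə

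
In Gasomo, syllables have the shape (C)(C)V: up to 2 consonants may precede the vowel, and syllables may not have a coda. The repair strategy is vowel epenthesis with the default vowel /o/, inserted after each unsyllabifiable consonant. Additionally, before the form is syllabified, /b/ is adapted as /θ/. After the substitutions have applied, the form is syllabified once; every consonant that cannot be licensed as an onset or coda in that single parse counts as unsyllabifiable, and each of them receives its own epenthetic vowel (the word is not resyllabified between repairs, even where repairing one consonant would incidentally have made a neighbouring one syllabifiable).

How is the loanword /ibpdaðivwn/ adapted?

Substitution: /b/ → /θ/, giving /iθpdaðivwn/.
The consonants /θ/, /v/, /w/, /n/ cannot be parsed into a legal (C)(C)V syllable (no codas are permitted; onsets may contain at most 2 consonants).
Epenthesis after each stranded consonant: /θ/ → /θo/, /v/ → /vo/, /w/ → /wo/, /n/ → /no/.

iθopdaðivowono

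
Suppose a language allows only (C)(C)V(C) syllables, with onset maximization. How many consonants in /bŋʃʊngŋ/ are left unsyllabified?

3

Under (C)(C)V(C), the unsyllabifiable consonants are /b/, /g/, /ŋ/ (at most one coda consonant is licensed; onsets may contain at most 2 consonants).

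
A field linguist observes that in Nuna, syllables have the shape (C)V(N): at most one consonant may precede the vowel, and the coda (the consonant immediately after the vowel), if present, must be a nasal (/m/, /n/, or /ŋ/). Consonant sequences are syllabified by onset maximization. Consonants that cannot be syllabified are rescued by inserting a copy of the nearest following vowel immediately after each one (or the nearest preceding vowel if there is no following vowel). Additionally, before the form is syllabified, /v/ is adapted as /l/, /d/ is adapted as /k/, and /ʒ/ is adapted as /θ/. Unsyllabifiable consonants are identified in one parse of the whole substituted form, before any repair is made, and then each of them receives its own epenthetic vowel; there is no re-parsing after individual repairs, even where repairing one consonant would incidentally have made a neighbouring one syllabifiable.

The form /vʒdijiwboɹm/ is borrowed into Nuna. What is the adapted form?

liθikijiwoboɹomo

Substitution: /v/ → /l/, /ʒ/ → /θ/, /d/ → /k/, giving /lθkijiwboɹm/.
Under (C)V(N), the unsyllabifiable consonants are /l/, /θ/, /w/, /ɹ/, /m/ (only a nasal (/m/, /n/, or /ŋ/) is licensed in coda position; onsets are limited to one consonant).
Epenthesis after each stranded consonant: /l/ → /li/, /θ/ → /θi/, /w/ → /wo/, /ɹ/ → /ɹo/, /m/ → /mo/.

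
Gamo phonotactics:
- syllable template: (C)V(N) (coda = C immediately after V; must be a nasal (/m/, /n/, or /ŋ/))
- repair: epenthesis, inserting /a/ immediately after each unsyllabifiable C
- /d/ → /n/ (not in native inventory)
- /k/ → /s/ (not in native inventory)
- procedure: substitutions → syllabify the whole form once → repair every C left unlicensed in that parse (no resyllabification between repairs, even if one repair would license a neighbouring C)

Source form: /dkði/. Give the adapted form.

nasaði

Substitution: /d/ → /n/, /k/ → /s/, giving /nsði/.
Syllabifying with onset maximization leaves /n/, /s/ stranded (only a nasal (/m/, /n/, or /ŋ/) is licensed in coda position; onsets are limited to one consonant).
Inserting the epenthetic vowel yields /n/ → /na/, /s/ → /sa/.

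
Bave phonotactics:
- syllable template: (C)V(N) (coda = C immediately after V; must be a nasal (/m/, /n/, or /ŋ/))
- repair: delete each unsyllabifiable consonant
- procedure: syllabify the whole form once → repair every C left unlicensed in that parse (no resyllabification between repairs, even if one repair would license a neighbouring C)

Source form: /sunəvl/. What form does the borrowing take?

sunə

Under (C)V(N), the unsyllabifiable consonants are /v/, /l/ (only a nasal (/m/, /n/, or /ŋ/) is licensed in coda position; onsets are limited to one consonant).
Each unlicensed consonant is deleted: /v/, /l/.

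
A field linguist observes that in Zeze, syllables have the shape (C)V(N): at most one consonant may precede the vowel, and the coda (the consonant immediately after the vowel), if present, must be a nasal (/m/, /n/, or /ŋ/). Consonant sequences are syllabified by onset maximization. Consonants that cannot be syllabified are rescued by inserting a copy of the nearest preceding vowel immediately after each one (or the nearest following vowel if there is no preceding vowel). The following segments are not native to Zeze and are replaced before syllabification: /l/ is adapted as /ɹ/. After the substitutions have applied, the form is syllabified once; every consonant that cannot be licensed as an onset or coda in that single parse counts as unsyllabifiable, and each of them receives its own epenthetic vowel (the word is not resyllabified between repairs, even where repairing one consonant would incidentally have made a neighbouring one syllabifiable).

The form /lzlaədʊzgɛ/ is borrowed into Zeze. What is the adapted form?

ɹazaɹaədʊzʊgɛ

Substitution: /l/ → /ɹ/, giving /ɹzɹaədʊzgɛ/.
The consonants /ɹ/, /z/, /z/ cannot be parsed into a legal (C)V(N) syllable (only a nasal (/m/, /n/, or /ŋ/) is licensed in coda position; onsets are limited to one consonant).
Each unlicensed consonant becomes the onset of a new syllable: /ɹ/ → /ɹa/, /z/ → /za/, /z/ → /zʊ/.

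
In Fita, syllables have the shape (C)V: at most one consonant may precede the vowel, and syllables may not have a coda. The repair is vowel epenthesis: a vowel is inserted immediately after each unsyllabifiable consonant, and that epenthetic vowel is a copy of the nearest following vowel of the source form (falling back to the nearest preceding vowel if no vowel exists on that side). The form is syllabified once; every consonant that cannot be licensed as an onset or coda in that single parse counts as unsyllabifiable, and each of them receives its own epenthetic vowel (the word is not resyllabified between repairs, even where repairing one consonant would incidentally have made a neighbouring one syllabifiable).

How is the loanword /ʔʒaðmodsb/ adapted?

ʔaʒaðomodosobo

Syllabifying with onset maximization leaves /ʔ/, /ð/, /d/, /s/, /b/ stranded (no codas are permitted; onsets are limited to one consonant).
Inserting the epenthetic vowel yields /ʔ/ → /ʔa/, /ð/ → /ðo/, /d/ → /do/, /s/ → /so/, /b/ → /bo/.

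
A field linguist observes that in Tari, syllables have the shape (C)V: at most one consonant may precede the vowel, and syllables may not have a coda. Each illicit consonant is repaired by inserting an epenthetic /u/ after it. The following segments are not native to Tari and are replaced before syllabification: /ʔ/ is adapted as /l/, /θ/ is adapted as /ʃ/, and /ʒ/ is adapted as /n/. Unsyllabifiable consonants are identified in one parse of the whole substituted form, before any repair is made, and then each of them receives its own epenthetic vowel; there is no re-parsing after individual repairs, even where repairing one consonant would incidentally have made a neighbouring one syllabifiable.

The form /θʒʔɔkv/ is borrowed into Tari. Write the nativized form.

Substitution: /θ/ → /ʃ/, /ʒ/ → /n/, /ʔ/ → /l/, giving /ʃnlɔkv/.
Syllabifying with onset maximization leaves /ʃ/, /n/, /k/, /v/ stranded (no codas are permitted; onsets are limited to one consonant).
Inserting the epenthetic vowel yields /ʃ/ → /ʃu/, /n/ → /nu/, /k/ → /ku/, /v/ → /vu/.

ʃunulɔkuvu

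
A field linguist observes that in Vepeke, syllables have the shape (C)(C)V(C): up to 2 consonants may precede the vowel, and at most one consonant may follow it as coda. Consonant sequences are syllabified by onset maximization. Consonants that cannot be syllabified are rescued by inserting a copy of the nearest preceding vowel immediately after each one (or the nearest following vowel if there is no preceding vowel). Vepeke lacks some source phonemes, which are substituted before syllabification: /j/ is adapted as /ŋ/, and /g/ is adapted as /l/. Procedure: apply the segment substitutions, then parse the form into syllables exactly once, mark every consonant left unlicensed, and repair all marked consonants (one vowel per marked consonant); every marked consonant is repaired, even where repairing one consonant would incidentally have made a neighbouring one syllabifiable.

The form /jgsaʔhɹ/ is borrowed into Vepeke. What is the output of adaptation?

Substitution: /j/ → /ŋ/, /g/ → /l/, giving /ŋlsaʔhɹ/.
The consonants /ŋ/, /h/, /ɹ/ cannot be parsed into a legal (C)(C)V(C) syllable (at most one coda consonant is licensed; onsets may contain at most 2 consonants).
Epenthesis after each stranded consonant: /ŋ/ → /ŋa/, /h/ → /ha/, /ɹ/ → /ɹa/.

ŋalsaʔhaɹa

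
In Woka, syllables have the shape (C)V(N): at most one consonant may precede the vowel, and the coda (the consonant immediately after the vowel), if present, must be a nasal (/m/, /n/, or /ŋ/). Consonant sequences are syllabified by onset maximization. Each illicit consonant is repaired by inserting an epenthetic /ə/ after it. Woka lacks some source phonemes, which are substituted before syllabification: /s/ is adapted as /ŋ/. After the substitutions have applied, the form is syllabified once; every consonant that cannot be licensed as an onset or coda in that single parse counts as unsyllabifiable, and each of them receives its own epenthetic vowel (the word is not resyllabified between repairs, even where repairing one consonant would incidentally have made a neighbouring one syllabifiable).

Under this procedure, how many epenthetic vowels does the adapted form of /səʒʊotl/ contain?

After substitution the input is /ŋəʒʊotl/.
The unsyllabifiable consonants are /t/, /l/; each receives one epenthetic vowel.

2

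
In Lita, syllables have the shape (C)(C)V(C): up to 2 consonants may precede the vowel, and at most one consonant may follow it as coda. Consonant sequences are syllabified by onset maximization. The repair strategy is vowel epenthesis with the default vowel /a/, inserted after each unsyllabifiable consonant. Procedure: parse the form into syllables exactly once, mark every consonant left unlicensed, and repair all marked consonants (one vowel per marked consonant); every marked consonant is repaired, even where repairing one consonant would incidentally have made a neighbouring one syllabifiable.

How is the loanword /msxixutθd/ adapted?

masxixutθada

Syllabifying with onset maximization leaves /m/, /θ/, /d/ stranded (at most one coda consonant is licensed; onsets may contain at most 2 consonants).
Epenthesis after each stranded consonant: /m/ → /ma/, /θ/ → /θa/, /d/ → /da/.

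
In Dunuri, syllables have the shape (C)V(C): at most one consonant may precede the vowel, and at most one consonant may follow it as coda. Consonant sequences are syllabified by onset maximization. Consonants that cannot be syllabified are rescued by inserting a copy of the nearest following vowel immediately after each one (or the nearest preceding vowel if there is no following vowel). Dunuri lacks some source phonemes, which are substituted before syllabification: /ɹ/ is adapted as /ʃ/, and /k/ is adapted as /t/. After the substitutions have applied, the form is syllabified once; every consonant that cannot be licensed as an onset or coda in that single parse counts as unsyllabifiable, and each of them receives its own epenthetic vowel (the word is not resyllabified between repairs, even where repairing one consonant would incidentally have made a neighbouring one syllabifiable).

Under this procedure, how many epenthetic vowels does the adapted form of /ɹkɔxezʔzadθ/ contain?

3

After substitution the input is /ʃtɔxezʔzadθ/.
The unsyllabifiable consonants are /ʃ/, /ʔ/, /θ/; each receives one epenthetic vowel.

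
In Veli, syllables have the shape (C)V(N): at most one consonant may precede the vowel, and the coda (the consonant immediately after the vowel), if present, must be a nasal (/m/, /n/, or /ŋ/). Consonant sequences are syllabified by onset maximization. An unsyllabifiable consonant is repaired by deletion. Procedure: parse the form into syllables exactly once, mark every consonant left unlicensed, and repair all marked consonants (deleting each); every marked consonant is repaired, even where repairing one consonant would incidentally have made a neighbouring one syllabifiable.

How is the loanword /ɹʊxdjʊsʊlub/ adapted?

ɹʊjʊsʊlu

The consonants /x/, /d/, /b/ cannot be parsed into a legal (C)V(N) syllable (only a nasal (/m/, /n/, or /ŋ/) is licensed in coda position; onsets are limited to one consonant).
Each unlicensed consonant is deleted: /x/, /d/, /b/.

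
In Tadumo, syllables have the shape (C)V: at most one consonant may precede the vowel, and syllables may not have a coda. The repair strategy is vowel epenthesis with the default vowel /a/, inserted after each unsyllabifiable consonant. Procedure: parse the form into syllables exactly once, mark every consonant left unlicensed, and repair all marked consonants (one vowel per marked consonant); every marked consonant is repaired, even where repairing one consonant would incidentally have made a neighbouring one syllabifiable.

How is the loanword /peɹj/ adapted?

peɹaja

Syllabifying with onset maximization leaves /ɹ/, /j/ stranded (no codas are permitted; onsets are limited to one consonant).
Epenthesis after each stranded consonant: /ɹ/ → /ɹa/, /j/ → /ja/.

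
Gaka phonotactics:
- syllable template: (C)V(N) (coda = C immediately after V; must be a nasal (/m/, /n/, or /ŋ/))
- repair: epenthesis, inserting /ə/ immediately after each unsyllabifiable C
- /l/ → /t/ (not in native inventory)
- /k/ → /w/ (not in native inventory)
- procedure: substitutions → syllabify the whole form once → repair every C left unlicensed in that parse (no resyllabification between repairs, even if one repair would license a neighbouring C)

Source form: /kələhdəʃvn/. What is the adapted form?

wətəhədəʃəvənə

Substitution: /k/ → /w/, /l/ → /t/, giving /wətəhdəʃvn/.
The consonants /h/, /ʃ/, /v/, /n/ cannot be parsed into a legal (C)V(N) syllable (only a nasal (/m/, /n/, or /ŋ/) is licensed in coda position; onsets are limited to one consonant).
Each unlicensed consonant becomes the onset of a new syllable: /h/ → /hə/, /ʃ/ → /ʃə/, /v/ → /və/, /n/ → /nə/.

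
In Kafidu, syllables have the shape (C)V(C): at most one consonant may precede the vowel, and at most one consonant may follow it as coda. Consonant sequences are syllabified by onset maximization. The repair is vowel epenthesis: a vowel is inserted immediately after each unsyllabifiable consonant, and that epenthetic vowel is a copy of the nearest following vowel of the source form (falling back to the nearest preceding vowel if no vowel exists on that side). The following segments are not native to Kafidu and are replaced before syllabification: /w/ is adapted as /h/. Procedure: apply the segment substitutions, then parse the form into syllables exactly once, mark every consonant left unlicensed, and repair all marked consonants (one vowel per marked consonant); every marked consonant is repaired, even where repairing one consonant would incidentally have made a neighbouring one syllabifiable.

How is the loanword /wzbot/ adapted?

hozobot

Substitution: /w/ → /h/, giving /hzbot/.
Under (C)V(C), the unsyllabifiable consonants are /h/, /z/ (at most one coda consonant is licensed; onsets are limited to one consonant).
Each unlicensed consonant becomes the onset of a new syllable: /h/ → /ho/, /z/ → /zo/.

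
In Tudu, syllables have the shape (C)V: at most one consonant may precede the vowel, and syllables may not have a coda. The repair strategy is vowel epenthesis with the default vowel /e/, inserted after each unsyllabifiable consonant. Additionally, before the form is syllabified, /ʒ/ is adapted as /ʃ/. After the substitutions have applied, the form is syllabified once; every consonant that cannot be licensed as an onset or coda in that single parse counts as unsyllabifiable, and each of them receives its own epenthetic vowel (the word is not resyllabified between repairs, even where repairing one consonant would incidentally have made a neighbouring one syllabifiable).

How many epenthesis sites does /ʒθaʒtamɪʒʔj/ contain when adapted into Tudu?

5

After substitution the input is /ʃθaʃtamɪʃʔj/.
The unsyllabifiable consonants are /ʃ/, /ʃ/, /ʃ/, /ʔ/, /j/; each receives one epenthetic vowel.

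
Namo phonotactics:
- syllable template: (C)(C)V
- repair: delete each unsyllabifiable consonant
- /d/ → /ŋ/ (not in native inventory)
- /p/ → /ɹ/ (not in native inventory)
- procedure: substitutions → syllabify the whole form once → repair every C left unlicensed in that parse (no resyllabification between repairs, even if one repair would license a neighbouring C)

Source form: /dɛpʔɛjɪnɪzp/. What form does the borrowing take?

ŋɛɹʔɛjɪnɪ

Substitution: /d/ → /ŋ/, /p/ → /ɹ/, giving /ŋɛɹʔɛjɪnɪzɹ/.
Under (C)(C)V, the unsyllabifiable consonants are /z/, /ɹ/ (no codas are permitted; onsets may contain at most 2 consonants).
Each unlicensed consonant is deleted: /z/, /ɹ/.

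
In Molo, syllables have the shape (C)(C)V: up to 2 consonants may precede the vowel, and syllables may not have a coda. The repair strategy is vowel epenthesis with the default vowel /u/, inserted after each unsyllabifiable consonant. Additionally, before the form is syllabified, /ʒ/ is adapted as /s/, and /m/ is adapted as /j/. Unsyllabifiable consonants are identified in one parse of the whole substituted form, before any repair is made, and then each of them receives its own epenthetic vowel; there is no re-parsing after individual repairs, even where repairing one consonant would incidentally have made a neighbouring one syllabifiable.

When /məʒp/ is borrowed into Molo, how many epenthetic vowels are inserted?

2

After substitution the input is /jəsp/.
The unsyllabifiable consonants are /s/, /p/; each receives one epenthetic vowel.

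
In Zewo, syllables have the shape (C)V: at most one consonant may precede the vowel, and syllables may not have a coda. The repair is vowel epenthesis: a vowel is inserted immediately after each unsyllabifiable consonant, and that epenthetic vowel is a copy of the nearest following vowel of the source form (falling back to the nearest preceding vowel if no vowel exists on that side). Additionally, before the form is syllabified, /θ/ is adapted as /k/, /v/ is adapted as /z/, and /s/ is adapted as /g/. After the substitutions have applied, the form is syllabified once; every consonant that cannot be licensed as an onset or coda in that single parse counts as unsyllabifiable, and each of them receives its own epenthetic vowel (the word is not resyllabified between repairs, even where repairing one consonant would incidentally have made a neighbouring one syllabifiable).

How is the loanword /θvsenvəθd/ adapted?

Substitution: /θ/ → /k/, /v/ → /z/, /s/ → /g/, giving /kzgenzəkd/.
Syllabifying with onset maximization leaves /k/, /z/, /n/, /k/, /d/ stranded (no codas are permitted; onsets are limited to one consonant).
Each unlicensed consonant becomes the onset of a new syllable: /k/ → /ke/, /z/ → /ze/, /n/ → /nə/, /k/ → /kə/, /d/ → /də/.

kezegenəzəkədə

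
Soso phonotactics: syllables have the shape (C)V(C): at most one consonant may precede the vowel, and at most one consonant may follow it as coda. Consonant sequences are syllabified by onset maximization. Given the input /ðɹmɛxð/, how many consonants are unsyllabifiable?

3

Syllabifying with onset maximization leaves /ð/, /ɹ/, /ð/ stranded (at most one coda consonant is licensed; onsets are limited to one consonant).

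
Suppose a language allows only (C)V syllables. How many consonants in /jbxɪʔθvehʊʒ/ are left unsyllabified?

Under (C)V, the unsyllabifiable consonants are /j/, /b/, /ʔ/, /θ/, /ʒ/ (no codas are permitted; onsets are limited to one consonant).

5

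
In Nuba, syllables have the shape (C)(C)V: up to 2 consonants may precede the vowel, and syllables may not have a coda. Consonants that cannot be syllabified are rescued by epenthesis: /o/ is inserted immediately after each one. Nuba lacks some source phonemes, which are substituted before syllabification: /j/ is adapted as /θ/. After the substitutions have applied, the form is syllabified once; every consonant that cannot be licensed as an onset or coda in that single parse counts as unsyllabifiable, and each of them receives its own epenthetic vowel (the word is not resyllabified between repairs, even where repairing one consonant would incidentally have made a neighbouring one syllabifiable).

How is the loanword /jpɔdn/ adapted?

Substitution: /j/ → /θ/, giving /θpɔdn/.
Under (C)(C)V, the unsyllabifiable consonants are /d/, /n/ (no codas are permitted; onsets may contain at most 2 consonants).
Epenthesis after each stranded consonant: /d/ → /do/, /n/ → /no/.

θpɔdono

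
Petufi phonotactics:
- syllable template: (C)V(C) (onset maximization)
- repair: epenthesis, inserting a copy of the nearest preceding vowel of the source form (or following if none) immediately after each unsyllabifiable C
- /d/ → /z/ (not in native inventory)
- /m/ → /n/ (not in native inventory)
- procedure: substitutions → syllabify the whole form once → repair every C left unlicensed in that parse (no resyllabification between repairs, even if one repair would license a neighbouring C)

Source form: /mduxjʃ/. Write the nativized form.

Substitution: /m/ → /n/, /d/ → /z/, giving /nzuxjʃ/.
Under (C)V(C), the unsyllabifiable consonants are /n/, /j/, /ʃ/ (at most one coda consonant is licensed; onsets are limited to one consonant).
Inserting the epenthetic vowel yields /n/ → /nu/, /j/ → /ju/, /ʃ/ → /ʃu/.

nuzuxjuʃu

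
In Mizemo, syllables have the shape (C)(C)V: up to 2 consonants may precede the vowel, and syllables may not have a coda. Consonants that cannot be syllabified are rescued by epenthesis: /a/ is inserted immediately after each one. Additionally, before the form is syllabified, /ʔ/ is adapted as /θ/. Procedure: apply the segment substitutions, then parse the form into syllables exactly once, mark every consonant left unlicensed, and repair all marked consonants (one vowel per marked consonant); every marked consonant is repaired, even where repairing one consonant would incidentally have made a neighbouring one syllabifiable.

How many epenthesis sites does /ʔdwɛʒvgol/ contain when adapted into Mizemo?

3

After substitution the input is /θdwɛʒvgol/.
The unsyllabifiable consonants are /θ/, /ʒ/, /l/; each receives one epenthetic vowel.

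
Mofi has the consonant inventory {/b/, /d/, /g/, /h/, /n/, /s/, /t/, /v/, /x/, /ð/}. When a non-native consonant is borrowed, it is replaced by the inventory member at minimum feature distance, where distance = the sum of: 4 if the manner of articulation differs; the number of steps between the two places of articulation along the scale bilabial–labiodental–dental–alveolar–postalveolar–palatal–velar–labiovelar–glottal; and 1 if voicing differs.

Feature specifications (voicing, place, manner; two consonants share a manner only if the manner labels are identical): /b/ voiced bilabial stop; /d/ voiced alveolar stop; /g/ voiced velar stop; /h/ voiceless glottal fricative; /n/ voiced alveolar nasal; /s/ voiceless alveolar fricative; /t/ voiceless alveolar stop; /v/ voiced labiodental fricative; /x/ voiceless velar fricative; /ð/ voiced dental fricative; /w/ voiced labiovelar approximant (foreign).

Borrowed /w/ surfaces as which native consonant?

/g/ is closest: manner differs (approximant→stop, +4), place distance 1 (labiovelar→velar), same voicing; total 5. Next closest is /h/ at distance 6.

g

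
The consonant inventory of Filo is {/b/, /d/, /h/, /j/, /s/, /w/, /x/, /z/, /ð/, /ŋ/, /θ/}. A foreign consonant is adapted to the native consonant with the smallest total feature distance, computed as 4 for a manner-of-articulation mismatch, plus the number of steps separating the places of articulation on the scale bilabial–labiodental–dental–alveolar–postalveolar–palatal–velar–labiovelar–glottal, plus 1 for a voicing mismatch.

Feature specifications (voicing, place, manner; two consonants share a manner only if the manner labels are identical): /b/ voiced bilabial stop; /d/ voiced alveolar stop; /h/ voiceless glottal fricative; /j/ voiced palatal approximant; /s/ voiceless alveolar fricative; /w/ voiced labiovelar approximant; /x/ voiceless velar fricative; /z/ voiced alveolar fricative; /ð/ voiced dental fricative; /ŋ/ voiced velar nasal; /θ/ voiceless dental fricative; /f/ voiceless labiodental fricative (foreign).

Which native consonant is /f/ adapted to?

/θ/ is closest: same manner (fricative), place distance 1 (labiodental→dental), same voicing; total 1. Next closest is /s/ at distance 2.

θ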